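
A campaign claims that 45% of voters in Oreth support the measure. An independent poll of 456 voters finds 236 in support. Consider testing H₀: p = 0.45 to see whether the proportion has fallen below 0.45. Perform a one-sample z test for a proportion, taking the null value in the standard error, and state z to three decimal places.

z = 2.899

p̂ = 236/456 = 0.51754.
Standard error under H₀: √(0.45×0.55/456) = 0.02330.
z = (0.51754 − 0.45)/0.02330 = 0.06754/0.02330 = 2.899.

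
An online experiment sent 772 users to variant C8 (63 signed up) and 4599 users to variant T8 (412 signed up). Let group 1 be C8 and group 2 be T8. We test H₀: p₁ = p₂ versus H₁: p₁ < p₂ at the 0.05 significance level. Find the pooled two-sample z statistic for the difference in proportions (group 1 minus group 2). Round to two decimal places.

z = -0.72

p̂₁ = 63/772 = 0.08161, p̂₂ = 412/4599 = 0.08958.
Pooled p̂ = (63+412)/(772+4599) = 475/5371 = 0.08844.
SE = √(p̂(1−p̂)(1/n₁+1/n₂)) = √(0.08844·0.91156·0.00151278) = √(0.000121955) = 0.01104.
z = (0.08161 − 0.08958)/0.01104 = -0.00797/0.01104 = -0.72.
p-value = P(Z < -0.722) ≈ 0.2350; since p > α = 0.05, fail to reject H₀.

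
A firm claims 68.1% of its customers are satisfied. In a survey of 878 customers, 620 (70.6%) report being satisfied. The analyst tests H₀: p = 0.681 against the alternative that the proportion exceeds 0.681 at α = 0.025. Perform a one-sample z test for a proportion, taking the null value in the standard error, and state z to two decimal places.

p̂ = 620/878 = 0.70615.
Under H₀, SE = √(0.681·0.319/878) = √(0.000247425) = 0.01573.
z = (0.70615 − 0.681)/0.01573 = 0.02515/0.01573 = 1.60.
p-value = P(Z > 1.599) ≈ 0.0549; since p > α = 0.025, fail to reject H₀.

z = 1.60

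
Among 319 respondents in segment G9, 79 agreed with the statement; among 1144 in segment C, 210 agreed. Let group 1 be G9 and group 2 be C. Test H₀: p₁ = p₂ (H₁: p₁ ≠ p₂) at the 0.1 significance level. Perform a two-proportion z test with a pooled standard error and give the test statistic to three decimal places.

p̂₁ = 79/319 = 0.24765, p̂₂ = 210/1144 = 0.18357.
Pooled p̂ = (79+210)/(319+1144) = 289/1463 = 0.19754.
SE = √(p̂(1−p̂)(1/n₁+1/n₂)) = √(0.19754·0.80246·0.00400892) = √(0.000635484) = 0.02521.
z = (0.24765 − 0.18357)/0.02521 = 0.06408/0.02521 = 2.542.
Two-sided p-value ≈ 2·Φ(−2.542) = 0.0110. With α = 0.1, reject H₀.

z = 2.542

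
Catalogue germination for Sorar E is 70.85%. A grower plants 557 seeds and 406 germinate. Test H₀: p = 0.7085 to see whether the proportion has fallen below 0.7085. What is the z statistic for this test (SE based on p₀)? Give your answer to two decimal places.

p̂ = 406/557 ≈ 0.7289.
Under H₀, SE = √(0.7085·0.2915/557) = √(0.000370786) = 0.0193.
z = (0.7289 − 0.7085)/0.0193 = 0.0204/0.0193 = 1.06.

z = 1.06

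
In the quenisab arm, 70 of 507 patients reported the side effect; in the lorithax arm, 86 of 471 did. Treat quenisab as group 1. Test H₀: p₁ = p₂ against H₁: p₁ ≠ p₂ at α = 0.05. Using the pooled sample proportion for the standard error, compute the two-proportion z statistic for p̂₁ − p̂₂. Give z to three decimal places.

p̂₁ = 70/507 = 0.13807, p̂₂ = 86/471 = 0.18259.
Pooled p̂ = (70+86)/(507+471) = 156/978 = 0.15951.
SE = √(p̂(1−p̂)(1/n₁+1/n₂)) = √(0.15951·0.84049·0.00409553) = √(0.000549071) = 0.02343.
z = (0.13807 − 0.18259)/0.02343 = -0.04452/0.02343 = -1.900.
Two-sided p-value ≈ 2·Φ(−1.900) = 0.0574; since p > α = 0.05, fail to reject H₀.

z = -1.900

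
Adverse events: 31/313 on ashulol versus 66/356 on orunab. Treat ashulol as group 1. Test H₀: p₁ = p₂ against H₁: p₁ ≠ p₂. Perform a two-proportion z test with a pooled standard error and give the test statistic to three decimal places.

p̂₁ = 31/313 ≈ 0.09904, p̂₂ = 66/356 ≈ 0.18539.
Pooled p̂ = (31+66)/(313+356) = 97/669 = 0.14499.
SE = √(p̂(1−p̂)(1/n₁+1/n₂)) = √(0.14499·0.85501·0.00600388) = √(0.000744299) = 0.02728.
z = (0.09904 − 0.18539)/0.02728 = -0.08635/0.02728 = -3.165.

z = -3.165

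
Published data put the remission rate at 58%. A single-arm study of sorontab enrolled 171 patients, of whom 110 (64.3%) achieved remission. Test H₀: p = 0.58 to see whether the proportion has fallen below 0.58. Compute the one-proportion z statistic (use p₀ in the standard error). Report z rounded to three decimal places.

z = 1.676

p̂ = 110/171 ≈ 0.64327.
Standard error under H₀: √(0.58×0.42/171) = 0.03774.
z = (0.64327 − 0.58)/0.03774 = 0.06327/0.03774 = 1.676.
p-value = P(Z < 1.676) ≈ 0.9532.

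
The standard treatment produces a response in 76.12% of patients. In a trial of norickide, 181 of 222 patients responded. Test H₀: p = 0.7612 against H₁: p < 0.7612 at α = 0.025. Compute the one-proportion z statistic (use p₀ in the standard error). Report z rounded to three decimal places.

z = 1.891

p̂ = 181/222 = 0.815315.
Under H₀, SE = √(0.7612·0.2388/222) = √(0.000818804) = 0.028615.
z = (0.815315 − 0.7612)/0.028615 = 0.054115/0.028615 = 1.891.
p-value = P(Z < 1.891) ≈ 0.9707. With α = 0.025, fail to reject H₀.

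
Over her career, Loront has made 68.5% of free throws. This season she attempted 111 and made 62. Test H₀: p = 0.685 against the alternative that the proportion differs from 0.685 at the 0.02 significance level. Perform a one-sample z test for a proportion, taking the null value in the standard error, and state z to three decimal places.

p̂ = 62/111 = 0.55856.
Under H₀, SE = √(0.685·0.315/111) = √(0.00194392) = 0.04409.
z = (0.55856 − 0.685)/0.04409 = -0.12644/0.04409 = -2.868.
Two-sided p-value ≈ 2·Φ(−2.868) = 0.0041; since p < α = 0.02, reject H₀.

z = -2.868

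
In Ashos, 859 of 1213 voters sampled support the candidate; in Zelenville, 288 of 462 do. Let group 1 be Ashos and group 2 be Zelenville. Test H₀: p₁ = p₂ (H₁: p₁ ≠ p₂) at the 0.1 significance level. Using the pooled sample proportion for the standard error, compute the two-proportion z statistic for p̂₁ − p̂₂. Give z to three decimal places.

z = 3.338

p̂₁ = 859/1213 = 0.70816, p̂₂ = 288/462 = 0.62338.
Pooled p̂ = (859+288)/(1213+462) = 1147/1675 = 0.68478.
SE = √(0.215858 × 0.0029889) = 0.02540.
z = (0.70816 − 0.62338)/0.02540 = 0.08478/0.02540 = 3.338.
Two-sided p-value ≈ 2·Φ(−3.338) = 0.0008; since p < α = 0.1, reject H₀.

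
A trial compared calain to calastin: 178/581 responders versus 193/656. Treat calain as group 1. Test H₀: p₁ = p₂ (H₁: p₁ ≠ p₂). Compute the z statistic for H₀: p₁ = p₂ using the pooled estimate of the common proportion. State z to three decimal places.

z = 0.466

p̂₁ = 178/581 ≈ 0.30637, p̂₂ = 193/656 ≈ 0.29421.
Pooled p̂ = (178+193)/(581+656) = 371/1237 = 0.29992.
SE = √(0.209968 × 0.00324556) = 0.02610.
z = (0.30637 − 0.29421)/0.02610 = 0.01216/0.02610 = 0.466.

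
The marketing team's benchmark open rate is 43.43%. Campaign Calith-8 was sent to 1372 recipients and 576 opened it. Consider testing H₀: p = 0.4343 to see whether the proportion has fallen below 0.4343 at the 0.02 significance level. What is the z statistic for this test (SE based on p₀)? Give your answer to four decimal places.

z = -1.0817

p̂ = 576/1372 ≈ 0.419825.
SE = √(p₀(1−p₀)/n) = √(0.24568/1372) = 0.013382.
z = (0.419825 − 0.4343)/0.013382 = -0.014475/0.013382 = -1.0817.
p-value = P(Z < -1.082) ≈ 0.1397, so at α = 0.02 we fail to reject H₀.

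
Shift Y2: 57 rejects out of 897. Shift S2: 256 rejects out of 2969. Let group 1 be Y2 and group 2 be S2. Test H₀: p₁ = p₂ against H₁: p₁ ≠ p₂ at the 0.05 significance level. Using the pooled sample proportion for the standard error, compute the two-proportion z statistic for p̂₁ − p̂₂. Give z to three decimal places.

z = -2.182

p̂₁ = 57/897 ≈ 0.06355, p̂₂ = 256/2969 ≈ 0.08622.
Pooled p̂ = (57+256)/(897+2969) = 313/3866 = 0.08096.
SE = √(p̂(1−p̂)(1/n₁+1/n₂)) = √(0.08096·0.91904·0.00145164) = √(0.000108013) = 0.01039.
z = (0.06355 − 0.08622)/0.01039 = -0.02267/0.01039 = -2.182.
p-value = 2·P(Z > 2.182) ≈ 0.0291, so at α = 0.05 we reject H₀.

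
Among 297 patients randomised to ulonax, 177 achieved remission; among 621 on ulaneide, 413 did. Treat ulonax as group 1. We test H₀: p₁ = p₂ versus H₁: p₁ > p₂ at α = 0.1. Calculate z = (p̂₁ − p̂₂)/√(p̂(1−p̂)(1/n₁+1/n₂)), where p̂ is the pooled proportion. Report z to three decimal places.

p̂₁ = 177/297 ≈ 0.59596, p̂₂ = 413/621 ≈ 0.66506.
Pooled p̂ = (177+413)/(297+621) = 590/918 = 0.64270.
SE = √(p̂(1−p̂)(1/n₁+1/n₂)) = √(0.64270·0.35730·0.00497731) = √(0.00114297) = 0.03381.
z = (0.59596 − 0.66506)/0.03381 = -0.06910/0.03381 = -2.044.
p-value = P(Z > -2.044) ≈ 0.9795. With α = 0.1, fail to reject H₀.

z = -2.044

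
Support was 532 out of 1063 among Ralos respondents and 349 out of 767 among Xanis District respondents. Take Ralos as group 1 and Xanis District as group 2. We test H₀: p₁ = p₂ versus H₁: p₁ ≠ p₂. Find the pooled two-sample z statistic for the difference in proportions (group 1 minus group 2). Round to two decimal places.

p̂₁ = 532/1063 ≈ 0.5005, p̂₂ = 349/767 ≈ 0.4550.
Pooled p̂ = (532+349)/(1063+767) = 881/1830 = 0.4814.
SE = √(0.249655 × 0.00224451) = 0.0237.
z = (0.5005 − 0.4550)/0.0237 = 0.0455/0.0237 = 1.92.
Two-sided p-value ≈ 2·Φ(−1.920) = 0.0549.

z = 1.92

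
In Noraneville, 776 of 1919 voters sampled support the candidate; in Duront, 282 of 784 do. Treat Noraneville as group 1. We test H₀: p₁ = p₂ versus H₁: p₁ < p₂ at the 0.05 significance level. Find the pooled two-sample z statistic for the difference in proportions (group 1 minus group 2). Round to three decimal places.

z = 2.160

p̂₁ = 776/1919 = 0.40438, p̂₂ = 282/784 = 0.35969.
Pooled p̂ = (776+282)/(1919+784) = 1058/2703 = 0.39142.
SE = √(p̂(1−p̂)(1/n₁+1/n₂)) = √(0.39142·0.60858·0.00179661) = √(0.000427971) = 0.02069.
z = (0.40438 − 0.35969)/0.02069 = 0.04469/0.02069 = 2.160.
p-value = P(Z < 2.160) ≈ 0.9846. With α = 0.05, fail to reject H₀.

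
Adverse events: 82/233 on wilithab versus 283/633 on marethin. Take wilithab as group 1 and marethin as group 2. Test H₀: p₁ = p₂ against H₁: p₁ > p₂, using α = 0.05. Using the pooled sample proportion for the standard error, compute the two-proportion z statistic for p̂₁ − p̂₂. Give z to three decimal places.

p̂₁ = 82/233 ≈ 0.35193, p̂₂ = 283/633 ≈ 0.44708.
Pooled p̂ = (82+283)/(233+633) = 365/866 = 0.42148.
SE = √(p̂(1−p̂)(1/n₁+1/n₂)) = √(0.42148·0.57852·0.00587162) = √(0.0014317) = 0.03784.
z = (0.35193 − 0.44708)/0.03784 = -0.09515/0.03784 = -2.515.
p-value = P(Z > -2.515) ≈ 0.9940; since p > α = 0.05, fail to reject H₀.

z = -2.515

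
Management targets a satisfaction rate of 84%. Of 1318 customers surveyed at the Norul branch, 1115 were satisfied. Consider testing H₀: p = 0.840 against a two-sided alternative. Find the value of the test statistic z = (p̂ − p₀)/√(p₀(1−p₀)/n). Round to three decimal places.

z = 0.592

p̂ = 1115/1318 = 0.84598.
SE = √(p₀(1−p₀)/n) = √(0.1344/1318) = 0.01010.
z = (0.84598 − 0.84)/0.01010 = 0.00598/0.01010 = 0.592.
p-value = 2·P(Z > 0.592) ≈ 0.5538.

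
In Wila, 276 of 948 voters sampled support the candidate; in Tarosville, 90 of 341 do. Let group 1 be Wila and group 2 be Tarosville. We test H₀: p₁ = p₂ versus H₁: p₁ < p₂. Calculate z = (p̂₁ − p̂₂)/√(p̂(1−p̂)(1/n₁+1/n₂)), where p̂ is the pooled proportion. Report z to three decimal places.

p̂₁ = 276/948 ≈ 0.29114, p̂₂ = 90/341 ≈ 0.26393.
Pooled p̂ = (276+90)/(948+341) = 366/1289 = 0.28394.
SE = √(0.203319 × 0.0039874) = 0.02847.
z = (0.29114 − 0.26393)/0.02847 = 0.02721/0.02847 = 0.956.

z = 0.956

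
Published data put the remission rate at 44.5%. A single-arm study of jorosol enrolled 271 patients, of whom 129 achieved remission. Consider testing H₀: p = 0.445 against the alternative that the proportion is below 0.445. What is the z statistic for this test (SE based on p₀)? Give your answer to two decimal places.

p̂ = 129/271 ≈ 0.4760.
Standard error under H₀: √(0.445×0.555/271) = 0.0302.
z = (0.4760 − 0.445)/0.0302 = 0.0310/0.0302 = 1.03.
p-value = P(Z < 1.027) ≈ 0.8479.

z = 1.03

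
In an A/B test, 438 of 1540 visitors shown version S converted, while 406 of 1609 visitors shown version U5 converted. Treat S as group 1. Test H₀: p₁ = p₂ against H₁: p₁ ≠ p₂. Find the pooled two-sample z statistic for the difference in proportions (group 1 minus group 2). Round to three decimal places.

p̂₁ = 438/1540 = 0.28442, p̂₂ = 406/1609 = 0.25233.
Pooled p̂ = (438+406)/(1540+1609) = 844/3149 = 0.26802.
SE = √(p̂(1−p̂)(1/n₁+1/n₂)) = √(0.26802·0.73198·0.00127085) = √(0.000249324) = 0.01579.
z = (0.28442 − 0.25233)/0.01579 = 0.03209/0.01579 = 2.032.

z = 2.032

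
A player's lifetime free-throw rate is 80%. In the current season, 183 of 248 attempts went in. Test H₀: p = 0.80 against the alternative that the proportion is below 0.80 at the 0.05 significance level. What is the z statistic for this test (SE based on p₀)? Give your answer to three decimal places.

z = -2.445

p̂ = 183/248 = 0.73790.
Standard error under H₀: √(0.8×0.2/248) = 0.02540.
z = (0.73790 − 0.8)/0.02540 = -0.06210/0.02540 = -2.445.
p-value = P(Z < -2.445) ≈ 0.0072, so at α = 0.05 we reject H₀.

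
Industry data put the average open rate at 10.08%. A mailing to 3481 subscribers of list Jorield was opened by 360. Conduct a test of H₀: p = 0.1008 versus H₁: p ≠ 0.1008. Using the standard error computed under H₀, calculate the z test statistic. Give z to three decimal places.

p̂ = 360/3481 = 0.103419.
SE = √(p₀(1−p₀)/n) = √(0.090639/3481) = 0.005103.
z = (0.103419 − 0.1008)/0.005103 = 0.002619/0.005103 = 0.513.
Two-sided p-value ≈ 2·Φ(−0.513) = 0.6078.

z = 0.513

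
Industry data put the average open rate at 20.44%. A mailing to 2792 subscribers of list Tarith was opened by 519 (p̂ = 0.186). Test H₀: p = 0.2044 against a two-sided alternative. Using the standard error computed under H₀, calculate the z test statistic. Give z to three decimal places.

z = -2.426

p̂ = 519/2792 ≈ 0.18589.
Under H₀, SE = √(0.2044·0.7956/2792) = √(5.82452e-05) = 0.00763.
z = (0.18589 − 0.2044)/0.00763 = -0.01851/0.00763 = -2.426.
p-value = 2·P(Z > 2.426) ≈ 0.0153.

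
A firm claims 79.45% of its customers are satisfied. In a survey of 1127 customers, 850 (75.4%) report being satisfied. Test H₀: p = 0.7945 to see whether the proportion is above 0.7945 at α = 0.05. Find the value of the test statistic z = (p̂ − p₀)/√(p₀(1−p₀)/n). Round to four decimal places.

z = -3.3470

p̂ = 850/1127 = 0.754215.
Under H₀, SE = √(0.7945·0.2055/1127) = √(0.000144871) = 0.012036.
z = (0.754215 − 0.7945)/0.012036 = -0.040285/0.012036 = -3.3470.
p-value = P(Z > -3.347) ≈ 0.9996; since p > α = 0.05, fail to reject H₀.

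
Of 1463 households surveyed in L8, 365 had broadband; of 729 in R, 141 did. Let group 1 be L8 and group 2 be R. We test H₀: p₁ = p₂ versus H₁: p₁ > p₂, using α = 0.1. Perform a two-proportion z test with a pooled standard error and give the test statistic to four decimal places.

z = 2.9353

p̂₁ = 365/1463 = 0.2494874, p̂₂ = 141/729 = 0.1934156.
Pooled p̂ = (365+141)/(1463+729) = 506/2192 = 0.2308394.
SE = √(0.177553 × 0.00205527) = 0.0191028.
z = (0.2494874 − 0.1934156)/0.0191028 = 0.0560718/0.0191028 = 2.9353.
p-value = P(Z > 2.935) ≈ 0.0017; since p < α = 0.1, reject H₀.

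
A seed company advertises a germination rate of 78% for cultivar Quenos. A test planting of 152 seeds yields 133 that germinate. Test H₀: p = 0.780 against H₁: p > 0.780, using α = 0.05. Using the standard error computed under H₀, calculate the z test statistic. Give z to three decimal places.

z = 2.827

p̂ = 133/152 ≈ 0.87500.
Under H₀, SE = √(0.78·0.22/152) = √(0.00112895) = 0.03360.
z = (0.87500 − 0.78)/0.03360 = 0.09500/0.03360 = 2.827.
p-value = P(Z > 2.827) ≈ 0.0023, so at α = 0.05 we reject H₀.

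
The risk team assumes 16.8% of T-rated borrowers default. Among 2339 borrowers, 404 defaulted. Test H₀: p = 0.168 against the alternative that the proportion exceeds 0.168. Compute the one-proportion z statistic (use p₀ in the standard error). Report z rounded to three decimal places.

z = 0.611

p̂ = 404/2339 = 0.17272.
Standard error under H₀: √(0.168×0.832/2339) = 0.00773.
z = (0.17272 − 0.168)/0.00773 = 0.00472/0.00773 = 0.611.
p-value = P(Z > 0.611) ≈ 0.2706.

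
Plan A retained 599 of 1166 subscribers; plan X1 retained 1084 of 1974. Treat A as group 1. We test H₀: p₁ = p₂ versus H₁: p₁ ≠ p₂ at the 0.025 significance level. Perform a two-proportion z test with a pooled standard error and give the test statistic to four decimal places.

p̂₁ = 599/1166 = 0.5137221, p̂₂ = 1084/1974 = 0.5491388.
Pooled p̂ = (599+1084)/(1166+1974) = 1683/3140 = 0.5359873.
SE = √(p̂(1−p̂)(1/n₁+1/n₂)) = √(0.5359873·0.4640127·0.00136422) = √(0.000339288) = 0.0184198.
z = (0.5137221 − 0.5491388)/0.0184198 = -0.0354167/0.0184198 = -1.9228.
Two-sided p-value ≈ 2·Φ(−1.923) = 0.0545. With α = 0.025, fail to reject H₀.

z = -1.9228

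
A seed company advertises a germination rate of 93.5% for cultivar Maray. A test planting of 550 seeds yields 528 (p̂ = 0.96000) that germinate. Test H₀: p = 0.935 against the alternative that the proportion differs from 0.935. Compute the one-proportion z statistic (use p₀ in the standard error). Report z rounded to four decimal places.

p̂ = 528/550 ≈ 0.9600000.
Under H₀, SE = √(0.935·0.065/550) = √(0.0001105) = 0.0105119.
z = (0.9600000 − 0.935)/0.0105119 = 0.0250000/0.0105119 = 2.3783.

z = 2.3783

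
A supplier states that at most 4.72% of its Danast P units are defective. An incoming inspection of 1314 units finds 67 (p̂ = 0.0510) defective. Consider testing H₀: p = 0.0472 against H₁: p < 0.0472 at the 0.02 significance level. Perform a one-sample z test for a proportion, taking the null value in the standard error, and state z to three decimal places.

z = 0.648

p̂ = 67/1314 ≈ 0.05099.
Standard error under H₀: √(0.0472×0.9528/1314) = 0.00585.
z = (0.05099 − 0.0472)/0.00585 = 0.00379/0.00585 = 0.648.
p-value = P(Z < 0.648) ≈ 0.7414. With α = 0.02, fail to reject H₀.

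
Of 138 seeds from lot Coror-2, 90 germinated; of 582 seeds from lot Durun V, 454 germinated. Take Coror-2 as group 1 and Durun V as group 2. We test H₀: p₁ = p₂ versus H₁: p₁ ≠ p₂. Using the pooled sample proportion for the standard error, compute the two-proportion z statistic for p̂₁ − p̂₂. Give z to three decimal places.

z = -3.143

p̂₁ = 90/138 = 0.65217, p̂₂ = 454/582 = 0.78007.
Pooled p̂ = (90+454)/(138+582) = 544/720 = 0.75556.
SE = √(0.184691 × 0.00896459) = 0.04069.
z = (0.65217 − 0.78007)/0.04069 = -0.12790/0.04069 = -3.143.
Two-sided p-value ≈ 2·Φ(−3.143) = 0.0017.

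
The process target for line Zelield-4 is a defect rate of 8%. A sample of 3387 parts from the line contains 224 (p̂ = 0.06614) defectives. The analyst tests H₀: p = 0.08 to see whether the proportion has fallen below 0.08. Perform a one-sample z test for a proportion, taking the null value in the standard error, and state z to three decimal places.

p̂ = 224/3387 = 0.06614.
Under H₀, SE = √(0.08·0.92/3387) = √(2.17301e-05) = 0.00466.
z = (0.06614 − 0.08)/0.00466 = -0.01386/0.00466 = -2.974.
p-value = P(Z < -2.974) ≈ 0.0015.

z = -2.974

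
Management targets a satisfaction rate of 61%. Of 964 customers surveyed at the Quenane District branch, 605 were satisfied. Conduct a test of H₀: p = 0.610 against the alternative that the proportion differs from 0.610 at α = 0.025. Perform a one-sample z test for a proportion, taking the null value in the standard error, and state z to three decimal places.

z = 1.120

p̂ = 605/964 ≈ 0.62759.
Standard error under H₀: √(0.61×0.39/964) = 0.01571.
z = (0.62759 − 0.61)/0.01571 = 0.01759/0.01571 = 1.120.
Two-sided p-value ≈ 2·Φ(−1.120) = 0.2627. With α = 0.025, fail to reject H₀.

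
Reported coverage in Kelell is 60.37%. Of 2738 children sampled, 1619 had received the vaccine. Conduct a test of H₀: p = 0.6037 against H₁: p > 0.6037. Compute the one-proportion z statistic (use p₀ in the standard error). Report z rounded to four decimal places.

p̂ = 1619/2738 ≈ 0.5913075.
SE = √(p₀(1−p₀)/n) = √(0.23925/2738) = 0.0093477.
z = (0.5913075 − 0.6037)/0.0093477 = -0.0123925/0.0093477 = -1.3257.
p-value = P(Z > -1.326) ≈ 0.9075.

z = -1.3257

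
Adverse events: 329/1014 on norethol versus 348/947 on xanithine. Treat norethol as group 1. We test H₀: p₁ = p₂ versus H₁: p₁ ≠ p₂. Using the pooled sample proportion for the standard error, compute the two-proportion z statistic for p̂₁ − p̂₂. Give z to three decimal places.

p̂₁ = 329/1014 ≈ 0.32446, p̂₂ = 348/947 ≈ 0.36748.
Pooled p̂ = (329+348)/(1014+947) = 677/1961 = 0.34523.
SE = √(0.226047 × 0.00204216) = 0.02149.
z = (0.32446 − 0.36748)/0.02149 = -0.04302/0.02149 = -2.002.

z = -2.002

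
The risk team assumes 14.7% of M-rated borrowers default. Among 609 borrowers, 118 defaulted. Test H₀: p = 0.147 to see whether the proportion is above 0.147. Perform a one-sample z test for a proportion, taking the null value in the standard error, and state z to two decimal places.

z = 3.26

p̂ = 118/609 = 0.19376.
SE = √(p₀(1−p₀)/n) = √(0.12539/609) = 0.01435.
z = (0.19376 − 0.147)/0.01435 = 0.04676/0.01435 = 3.26.
p-value = P(Z > 3.259) ≈ 0.0006.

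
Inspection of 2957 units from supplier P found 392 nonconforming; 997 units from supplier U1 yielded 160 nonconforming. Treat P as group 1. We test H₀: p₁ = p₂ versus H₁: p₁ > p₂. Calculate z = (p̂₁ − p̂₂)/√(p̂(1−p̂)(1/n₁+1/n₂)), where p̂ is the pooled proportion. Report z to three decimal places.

p̂₁ = 392/2957 ≈ 0.13257, p̂₂ = 160/997 ≈ 0.16048.
Pooled p̂ = (392+160)/(2957+997) = 552/3954 = 0.13961.
SE = √(0.120116 × 0.00134119) = 0.01269.
z = (0.13257 − 0.16048)/0.01269 = -0.02791/0.01269 = -2.199.

z = -2.199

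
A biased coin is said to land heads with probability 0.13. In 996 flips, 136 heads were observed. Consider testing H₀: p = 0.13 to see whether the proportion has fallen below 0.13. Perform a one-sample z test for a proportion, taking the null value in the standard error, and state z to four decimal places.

p̂ = 136/996 ≈ 0.136546.
Under H₀, SE = √(0.13·0.87/996) = √(0.000113554) = 0.010656.
z = (0.136546 − 0.13)/0.010656 = 0.006546/0.010656 = 0.6143.

z = 0.6143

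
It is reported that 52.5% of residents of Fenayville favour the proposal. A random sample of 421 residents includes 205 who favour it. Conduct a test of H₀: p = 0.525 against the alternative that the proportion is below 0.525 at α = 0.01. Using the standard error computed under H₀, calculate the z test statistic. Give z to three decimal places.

p̂ = 205/421 = 0.48694.
SE = √(p₀(1−p₀)/n) = √(0.24937/421) = 0.02434.
z = (0.48694 − 0.525)/0.02434 = -0.03806/0.02434 = -1.564.
p-value = P(Z < -1.564) ≈ 0.0589; since p > α = 0.01, fail to reject H₀.

z = -1.564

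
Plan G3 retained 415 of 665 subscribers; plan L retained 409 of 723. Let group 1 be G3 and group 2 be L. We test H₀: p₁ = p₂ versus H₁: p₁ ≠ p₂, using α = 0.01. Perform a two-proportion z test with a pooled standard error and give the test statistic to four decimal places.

z = 2.2116

p̂₁ = 415/665 = 0.624060, p̂₂ = 409/723 = 0.565698.
Pooled p̂ = (415+409)/(665+723) = 824/1388 = 0.593660.
SE = √(p̂(1−p̂)(1/n₁+1/n₂)) = √(0.593660·0.406340·0.00288689) = √(0.000696397) = 0.026389.
z = (0.624060 − 0.565698)/0.026389 = 0.058362/0.026389 = 2.2116.
Two-sided p-value ≈ 2·Φ(−2.212) = 0.0270. With α = 0.01, fail to reject H₀.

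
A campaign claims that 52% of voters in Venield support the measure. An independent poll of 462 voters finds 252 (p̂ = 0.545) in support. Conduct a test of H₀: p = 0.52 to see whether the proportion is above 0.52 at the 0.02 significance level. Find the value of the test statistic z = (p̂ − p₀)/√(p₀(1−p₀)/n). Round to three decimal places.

p̂ = 252/462 ≈ 0.54545.
Standard error under H₀: √(0.52×0.48/462) = 0.02324.
z = (0.54545 − 0.52)/0.02324 = 0.02545/0.02324 = 1.095.
p-value = P(Z > 1.095) ≈ 0.1367. With α = 0.02, fail to reject H₀.

z = 1.095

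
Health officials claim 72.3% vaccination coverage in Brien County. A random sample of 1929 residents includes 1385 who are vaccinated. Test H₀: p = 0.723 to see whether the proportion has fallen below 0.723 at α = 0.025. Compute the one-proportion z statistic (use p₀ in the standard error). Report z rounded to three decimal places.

p̂ = 1385/1929 ≈ 0.71799.
SE = √(p₀(1−p₀)/n) = √(0.20027/1929) = 0.01019.
z = (0.71799 − 0.723)/0.01019 = -0.00501/0.01019 = -0.492.
p-value = P(Z < -0.492) ≈ 0.3114, so at α = 0.025 we fail to reject H₀.

z = -0.492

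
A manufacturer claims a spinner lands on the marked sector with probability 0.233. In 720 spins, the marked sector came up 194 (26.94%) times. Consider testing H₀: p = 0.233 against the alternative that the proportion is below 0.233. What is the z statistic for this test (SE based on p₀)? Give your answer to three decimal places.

z = 2.313

p̂ = 194/720 ≈ 0.269444.
Standard error under H₀: √(0.233×0.767/720) = 0.015755.
z = (0.269444 − 0.233)/0.015755 = 0.036444/0.015755 = 2.313.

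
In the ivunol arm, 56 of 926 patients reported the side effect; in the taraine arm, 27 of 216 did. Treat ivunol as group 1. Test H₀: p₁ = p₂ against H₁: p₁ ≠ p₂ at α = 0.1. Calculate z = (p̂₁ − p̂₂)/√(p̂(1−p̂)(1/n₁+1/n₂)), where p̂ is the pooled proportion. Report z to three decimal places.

z = -3.289

p̂₁ = 56/926 ≈ 0.060475, p̂₂ = 27/216 ≈ 0.125000.
Pooled p̂ = (56+27)/(926+216) = 83/1142 = 0.072680.
SE = √(p̂(1−p̂)(1/n₁+1/n₂)) = √(0.072680·0.927320·0.00570954) = √(0.000384807) = 0.019617.
z = (0.060475 − 0.125000)/0.019617 = -0.064525/0.019617 = -3.289.
Two-sided p-value ≈ 2·Φ(−3.289) = 0.0010. With α = 0.1, reject H₀.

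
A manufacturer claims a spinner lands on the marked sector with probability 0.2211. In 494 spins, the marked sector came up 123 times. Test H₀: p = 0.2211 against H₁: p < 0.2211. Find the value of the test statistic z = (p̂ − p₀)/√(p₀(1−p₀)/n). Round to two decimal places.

z = 1.49

p̂ = 123/494 ≈ 0.2490.
Standard error under H₀: √(0.2211×0.7789/494) = 0.0187.
z = (0.2490 − 0.2211)/0.0187 = 0.0279/0.0187 = 1.49.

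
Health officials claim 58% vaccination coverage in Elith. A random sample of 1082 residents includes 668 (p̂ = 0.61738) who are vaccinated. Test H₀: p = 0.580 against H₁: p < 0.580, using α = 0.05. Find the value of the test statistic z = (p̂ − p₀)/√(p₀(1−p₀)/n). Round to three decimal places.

z = 2.491

p̂ = 668/1082 ≈ 0.617375.
Standard error under H₀: √(0.58×0.42/1082) = 0.015005.
z = (0.617375 − 0.58)/0.015005 = 0.037375/0.015005 = 2.491.
p-value = P(Z < 2.491) ≈ 0.9936, so at α = 0.05 we fail to reject H₀.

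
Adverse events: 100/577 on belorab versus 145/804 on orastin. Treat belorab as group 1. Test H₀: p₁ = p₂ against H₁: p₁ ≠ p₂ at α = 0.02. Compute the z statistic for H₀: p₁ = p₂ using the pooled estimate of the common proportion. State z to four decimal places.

z = -0.3377

p̂₁ = 100/577 = 0.173310, p̂₂ = 145/804 = 0.180348.
Pooled p̂ = (100+145)/(577+804) = 245/1381 = 0.177408.
SE = √(p̂(1−p̂)(1/n₁+1/n₂)) = √(0.177408·0.822592·0.00297688) = √(0.000434429) = 0.020843.
z = (0.173310 − 0.180348)/0.020843 = -0.007038/0.020843 = -0.3377.
Two-sided p-value ≈ 2·Φ(−0.338) = 0.7356. With α = 0.02, fail to reject H₀.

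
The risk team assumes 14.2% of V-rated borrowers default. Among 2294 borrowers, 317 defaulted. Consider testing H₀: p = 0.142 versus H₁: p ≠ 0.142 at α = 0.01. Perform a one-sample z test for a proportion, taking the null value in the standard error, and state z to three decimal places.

p̂ = 317/2294 ≈ 0.13819.
SE = √(p₀(1−p₀)/n) = √(0.12184/2294) = 0.00729.
z = (0.13819 − 0.142)/0.00729 = -0.00381/0.00729 = -0.523.
Two-sided p-value ≈ 2·Φ(−0.523) = 0.6008, so at α = 0.01 we fail to reject H₀.

z = -0.523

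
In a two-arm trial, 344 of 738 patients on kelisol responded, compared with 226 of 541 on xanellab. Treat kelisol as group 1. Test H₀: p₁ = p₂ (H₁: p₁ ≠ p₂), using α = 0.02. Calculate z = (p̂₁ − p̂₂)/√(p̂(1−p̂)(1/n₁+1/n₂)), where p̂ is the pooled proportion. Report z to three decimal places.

z = 1.720

p̂₁ = 344/738 = 0.46612, p̂₂ = 226/541 = 0.41774.
Pooled p̂ = (344+226)/(738+541) = 570/1279 = 0.44566.
SE = √(0.247047 × 0.00320344) = 0.02813.
z = (0.46612 − 0.41774)/0.02813 = 0.04838/0.02813 = 1.720.
p-value = 2·P(Z > 1.720) ≈ 0.0855; since p > α = 0.02, fail to reject H₀.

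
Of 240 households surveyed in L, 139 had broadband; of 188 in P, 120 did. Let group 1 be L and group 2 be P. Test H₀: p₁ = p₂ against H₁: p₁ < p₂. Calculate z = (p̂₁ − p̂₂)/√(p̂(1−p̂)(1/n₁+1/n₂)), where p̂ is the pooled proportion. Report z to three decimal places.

p̂₁ = 139/240 ≈ 0.57917, p̂₂ = 120/188 ≈ 0.63830.
Pooled p̂ = (139+120)/(240+188) = 259/428 = 0.60514.
SE = √(0.238946 × 0.00948582) = 0.04761.
z = (0.57917 − 0.63830)/0.04761 = -0.05913/0.04761 = -1.242.

z = -1.242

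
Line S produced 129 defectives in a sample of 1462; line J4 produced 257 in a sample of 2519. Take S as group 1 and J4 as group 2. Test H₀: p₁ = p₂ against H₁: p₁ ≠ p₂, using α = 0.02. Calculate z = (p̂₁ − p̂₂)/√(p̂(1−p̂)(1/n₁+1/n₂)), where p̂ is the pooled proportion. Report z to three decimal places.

z = -1.417

p̂₁ = 129/1462 ≈ 0.088235, p̂₂ = 257/2519 ≈ 0.102025.
Pooled p̂ = (129+257)/(1462+2519) = 386/3981 = 0.096961.
SE = √(p̂(1−p̂)(1/n₁+1/n₂)) = √(0.096961·0.903039·0.00108098) = √(9.46495e-05) = 0.009729.
z = (0.088235 − 0.102025)/0.009729 = -0.013790/0.009729 = -1.417.
p-value = 2·P(Z > 1.417) ≈ 0.1564, so at α = 0.02 we fail to reject H₀.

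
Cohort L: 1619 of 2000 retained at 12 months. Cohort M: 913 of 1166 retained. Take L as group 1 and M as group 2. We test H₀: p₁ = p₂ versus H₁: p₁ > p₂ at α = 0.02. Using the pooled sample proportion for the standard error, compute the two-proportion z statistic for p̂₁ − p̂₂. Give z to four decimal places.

z = 1.7959

p̂₁ = 1619/2000 = 0.809500, p̂₂ = 913/1166 = 0.783019.
Pooled p̂ = (1619+913)/(2000+1166) = 2532/3166 = 0.799747.
SE = √(0.160152 × 0.00135763) = 0.014745.
z = (0.809500 − 0.783019)/0.014745 = 0.026481/0.014745 = 1.7959.
p-value = P(Z > 1.796) ≈ 0.0363; since p > α = 0.02, fail to reject H₀.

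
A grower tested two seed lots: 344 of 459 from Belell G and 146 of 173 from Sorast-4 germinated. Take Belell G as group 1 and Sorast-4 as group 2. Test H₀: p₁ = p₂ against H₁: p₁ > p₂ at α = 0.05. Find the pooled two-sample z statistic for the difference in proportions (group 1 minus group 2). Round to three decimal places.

p̂₁ = 344/459 ≈ 0.74946, p̂₂ = 146/173 ≈ 0.84393.
Pooled p̂ = (344+146)/(459+173) = 490/632 = 0.77532.
SE = √(p̂(1−p̂)(1/n₁+1/n₂)) = √(0.77532·0.22468·0.007959) = √(0.00138646) = 0.03724.
z = (0.74946 − 0.84393)/0.03724 = -0.09447/0.03724 = -2.537.
p-value = P(Z > -2.537) ≈ 0.9944, so at α = 0.05 we fail to reject H₀.

z = -2.537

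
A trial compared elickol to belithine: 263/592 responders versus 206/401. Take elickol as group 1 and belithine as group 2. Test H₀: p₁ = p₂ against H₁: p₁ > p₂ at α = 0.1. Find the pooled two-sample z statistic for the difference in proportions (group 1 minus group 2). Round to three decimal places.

p̂₁ = 263/592 ≈ 0.44426, p̂₂ = 206/401 ≈ 0.51372.
Pooled p̂ = (263+206)/(592+401) = 469/993 = 0.47231.
SE = √(0.249233 × 0.00418295) = 0.03229.
z = (0.44426 − 0.51372)/0.03229 = -0.06946/0.03229 = -2.151.
p-value = P(Z > -2.151) ≈ 0.9843. With α = 0.1, fail to reject H₀.

z = -2.151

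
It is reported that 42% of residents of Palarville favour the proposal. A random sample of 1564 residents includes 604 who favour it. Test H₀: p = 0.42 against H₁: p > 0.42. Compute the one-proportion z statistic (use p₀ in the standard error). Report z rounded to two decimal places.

z = -2.71

p̂ = 604/1564 = 0.38619.
Standard error under H₀: √(0.42×0.58/1564) = 0.01248.
z = (0.38619 − 0.42)/0.01248 = -0.03381/0.01248 = -2.71.
p-value = P(Z > -2.709) ≈ 0.9966.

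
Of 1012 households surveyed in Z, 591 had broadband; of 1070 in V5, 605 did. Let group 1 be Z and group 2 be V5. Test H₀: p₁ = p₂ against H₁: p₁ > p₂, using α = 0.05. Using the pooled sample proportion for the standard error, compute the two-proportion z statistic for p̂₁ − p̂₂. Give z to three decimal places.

p̂₁ = 591/1012 = 0.58399, p̂₂ = 605/1070 = 0.56542.
Pooled p̂ = (591+605)/(1012+1070) = 1196/2082 = 0.57445.
SE = √(0.244458 × 0.00192272) = 0.02168.
z = (0.58399 − 0.56542)/0.02168 = 0.01857/0.02168 = 0.857.
p-value = P(Z > 0.857) ≈ 0.1958. With α = 0.05, fail to reject H₀.

z = 0.857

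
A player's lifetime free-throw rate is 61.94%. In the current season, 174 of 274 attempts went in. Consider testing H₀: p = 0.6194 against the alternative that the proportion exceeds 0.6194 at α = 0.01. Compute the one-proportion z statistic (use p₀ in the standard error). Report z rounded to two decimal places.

z = 0.53

p̂ = 174/274 = 0.6350.
SE = √(p₀(1−p₀)/n) = √(0.23574/274) = 0.0293.
z = (0.6350 − 0.6194)/0.0293 = 0.0156/0.0293 = 0.53.
p-value = P(Z > 0.533) ≈ 0.2970; since p > α = 0.01, fail to reject H₀.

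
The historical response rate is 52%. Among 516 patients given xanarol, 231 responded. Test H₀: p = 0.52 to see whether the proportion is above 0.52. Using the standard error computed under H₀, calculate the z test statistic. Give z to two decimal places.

z = -3.29

p̂ = 231/516 = 0.4477.
Under H₀, SE = √(0.52·0.48/516) = √(0.000483721) = 0.0220.
z = (0.4477 − 0.52)/0.0220 = -0.0723/0.0220 = -3.29.
p-value = P(Z > -3.288) ≈ 0.9995.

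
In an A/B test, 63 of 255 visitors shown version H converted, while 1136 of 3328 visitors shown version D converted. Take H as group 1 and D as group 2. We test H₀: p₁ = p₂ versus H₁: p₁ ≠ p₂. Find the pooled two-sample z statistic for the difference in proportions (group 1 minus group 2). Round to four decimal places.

p̂₁ = 63/255 = 0.247059, p̂₂ = 1136/3328 = 0.341346.
Pooled p̂ = (63+1136)/(255+3328) = 1199/3583 = 0.334636.
SE = √(0.222655 × 0.00422205) = 0.030660.
z = (0.247059 − 0.341346)/0.030660 = -0.094287/0.030660 = -3.0752.
Two-sided p-value ≈ 2·Φ(−3.075) = 0.0021.

z = -3.0752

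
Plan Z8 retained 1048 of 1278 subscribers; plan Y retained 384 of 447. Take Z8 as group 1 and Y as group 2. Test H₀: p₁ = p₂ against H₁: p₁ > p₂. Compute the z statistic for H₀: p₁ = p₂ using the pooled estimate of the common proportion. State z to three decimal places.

z = -1.891

p̂₁ = 1048/1278 ≈ 0.820031, p̂₂ = 384/447 ≈ 0.859060.
Pooled p̂ = (1048+384)/(1278+447) = 1432/1725 = 0.830145.
SE = √(p̂(1−p̂)(1/n₁+1/n₂)) = √(0.830145·0.169855·0.00301961) = √(0.000425778) = 0.020634.
z = (0.820031 − 0.859060)/0.020634 = -0.039029/0.020634 = -1.891.
p-value = P(Z > -1.891) ≈ 0.9707.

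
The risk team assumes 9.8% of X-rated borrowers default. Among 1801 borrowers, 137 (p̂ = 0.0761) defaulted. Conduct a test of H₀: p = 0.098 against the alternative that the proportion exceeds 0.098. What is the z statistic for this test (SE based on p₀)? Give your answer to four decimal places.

p̂ = 137/1801 ≈ 0.0760689.
SE = √(p₀(1−p₀)/n) = √(0.088396/1801) = 0.0070058.
z = (0.0760689 − 0.098)/0.0070058 = -0.0219311/0.0070058 = -3.1304.

z = -3.1304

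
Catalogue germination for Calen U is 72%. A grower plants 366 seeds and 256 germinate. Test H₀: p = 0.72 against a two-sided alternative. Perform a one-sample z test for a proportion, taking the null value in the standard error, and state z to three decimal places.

z = -0.875

p̂ = 256/366 ≈ 0.699454.
Standard error under H₀: √(0.72×0.28/366) = 0.023470.
z = (0.699454 − 0.72)/0.023470 = -0.020546/0.023470 = -0.875.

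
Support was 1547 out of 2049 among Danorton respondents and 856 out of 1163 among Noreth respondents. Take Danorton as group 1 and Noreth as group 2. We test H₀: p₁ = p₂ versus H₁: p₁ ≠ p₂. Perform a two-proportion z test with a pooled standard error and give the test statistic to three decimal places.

z = 1.191

p̂₁ = 1547/2049 = 0.755002, p̂₂ = 856/1163 = 0.736028.
Pooled p̂ = (1547+856)/(2049+1163) = 2403/3212 = 0.748132.
SE = √(0.188431 × 0.00134789) = 0.015937.
z = (0.755002 − 0.736028)/0.015937 = 0.018974/0.015937 = 1.191.
p-value = 2·P(Z > 1.191) ≈ 0.2338.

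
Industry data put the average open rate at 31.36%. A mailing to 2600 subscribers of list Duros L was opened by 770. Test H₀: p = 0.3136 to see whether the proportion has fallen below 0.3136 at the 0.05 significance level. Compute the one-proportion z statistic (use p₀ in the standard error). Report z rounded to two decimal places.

z = -1.92

p̂ = 770/2600 = 0.29615.
Under H₀, SE = √(0.3136·0.6864/2600) = √(8.27904e-05) = 0.00910.
z = (0.29615 − 0.3136)/0.00910 = -0.01745/0.00910 = -1.92.
p-value = P(Z < -1.917) ≈ 0.0276, so at α = 0.05 we reject H₀.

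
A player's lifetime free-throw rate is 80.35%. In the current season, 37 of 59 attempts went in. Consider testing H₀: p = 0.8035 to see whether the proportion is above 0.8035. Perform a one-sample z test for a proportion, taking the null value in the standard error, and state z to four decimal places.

p̂ = 37/59 = 0.627119.
SE = √(p₀(1−p₀)/n) = √(0.15789/59) = 0.051731.
z = (0.627119 − 0.8035)/0.051731 = -0.176381/0.051731 = -3.4096.

z = -3.4096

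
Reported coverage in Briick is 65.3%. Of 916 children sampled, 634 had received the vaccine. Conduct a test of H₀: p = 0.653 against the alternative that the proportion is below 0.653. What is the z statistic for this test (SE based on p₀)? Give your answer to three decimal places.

z = 2.489

p̂ = 634/916 ≈ 0.692140.
Standard error under H₀: √(0.653×0.347/916) = 0.015728.
z = (0.692140 − 0.653)/0.015728 = 0.039140/0.015728 = 2.489.
p-value = P(Z < 2.489) ≈ 0.9936.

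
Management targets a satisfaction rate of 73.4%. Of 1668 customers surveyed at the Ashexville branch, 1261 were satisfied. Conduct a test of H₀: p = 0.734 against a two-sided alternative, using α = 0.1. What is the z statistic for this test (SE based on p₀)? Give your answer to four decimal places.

z = 2.0330

p̂ = 1261/1668 ≈ 0.755995.
Under H₀, SE = √(0.734·0.266/1668) = √(0.000117053) = 0.010819.
z = (0.755995 − 0.734)/0.010819 = 0.021995/0.010819 = 2.0330.
Two-sided p-value ≈ 2·Φ(−2.033) = 0.0421. With α = 0.1, reject H₀.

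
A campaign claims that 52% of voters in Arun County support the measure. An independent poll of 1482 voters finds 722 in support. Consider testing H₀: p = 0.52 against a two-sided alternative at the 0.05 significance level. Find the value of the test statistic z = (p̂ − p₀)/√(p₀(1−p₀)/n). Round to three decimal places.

p̂ = 722/1482 = 0.48718.
Under H₀, SE = √(0.52·0.48/1482) = √(0.000168421) = 0.01298.
z = (0.48718 − 0.52)/0.01298 = -0.03282/0.01298 = -2.529.
p-value = 2·P(Z > 2.529) ≈ 0.0114. With α = 0.05, reject H₀.

z = -2.529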